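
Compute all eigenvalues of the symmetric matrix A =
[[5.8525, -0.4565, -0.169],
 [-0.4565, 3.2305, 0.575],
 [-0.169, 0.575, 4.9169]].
sigma(A) ≈ {3, 5, 6}

A is real symmetric, so its spectrum consists of real eigenvalues. Expanding the characteristic polynomial of the displayed matrix gives
  det(λ I - A) = p(λ) = λ^3 + (-14)λ^2 + (63)λ + (-89.9982).
Solving p(λ) = 0 yields eigenvalues ≈ 3, 5, 6. (A is shown rounded to 4 decimals, so these recover the underlying integer eigenvalues to within that precision.)
Verification: the trace of A = 14 equals the sum of eigenvalues 14, and det(A) ≈ 89.9982 matches the eigenvalue product 90.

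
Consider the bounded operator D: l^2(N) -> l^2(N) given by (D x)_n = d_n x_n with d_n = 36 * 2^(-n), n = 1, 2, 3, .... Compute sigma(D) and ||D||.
sigma(D) = {36 * 2^(-n) : n ≥ 1} ∪ {0}; ||D|| = 18

A bounded diagonal operator on l^2 with diagonal entries d_n has spectrum equal to the closure of {d_n : n ≥ 1}: every d_n is an eigenvalue (with eigenvector e_n), so {d_n} ⊂ sigma(D); the spectrum is closed, so its closure is too; and for lambda not in the closure, (D - lambda I) has bounded inverse (the diagonal entries 1/(d_n - lambda) are bounded). For our sequence d_n = 36 * 2^(-n), n = 1, 2, 3, ...:
  - {d_n} = {36 * 2^(-n) : n ≥ 1}; the only limit point is 0
  - closure = {36 * 2^(-n) : n ≥ 1} ∪ {0}
For the norm: a diagonal operator has ||D|| = sup_n |d_n|. Here d_n = 36 * 2^(-n) is positive and decreasing, so sup_n |d_n| = d_1 = 36/2 = 18. So ||D|| = 18.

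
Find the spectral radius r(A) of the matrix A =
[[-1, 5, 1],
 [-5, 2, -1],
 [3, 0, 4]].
r(A) ≈ 4.3806

The eigenvalues of A are the roots of its characteristic polynomial. With M = A (coefficients from the trace, the sum of principal 2x2 minors, and det A):
  p(λ) = det(λ I - M) = λ^3 - 5λ^2 + 24λ - 71.
No integer candidate from the rational root theorem (±divisors of 71) is a root, so the roots are irrational. The cubic discriminant is Δ = -59143 < 0, so there is one real root and a complex-conjugate pair. p(3) = -17 and p(4) = 9 have opposite signs, so a root lies in (3, 4); Newton's method refines it to λ ≈ 3.6999. Dividing out (λ - (3.6999)) leaves approximately λ^2 - 1.3001λ + 19.1897. For λ^2 - 1.3001λ + 19.1897 the discriminant is -75.0687. It is negative, so the remaining roots are the complex-conjugate pair λ ≈ 0.6501 ± 4.3321i. Their product equals the constant term, so |λ|^2 ≈ 19.1897 and |λ| ≈ 4.3806.
Thus the eigenvalues (to 4 decimals) are 3.6999 (modulus 3.6999); 0.6501 ± 4.3321i (modulus 4.3806). The spectral radius is the largest modulus: r(A) ≈ 4.3806. (Cross-check: r(A) ≤ ||A||_2 ≈ 7.1504; equality holds whenever A is normal, though it can also hold for some non-normal A.)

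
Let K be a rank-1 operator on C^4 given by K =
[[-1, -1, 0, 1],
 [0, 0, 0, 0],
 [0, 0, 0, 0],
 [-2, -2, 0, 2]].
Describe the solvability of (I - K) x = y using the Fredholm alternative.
(I - K) is singular (det(I - K) = 0, i.e. 1 ∈ sigma(K)). (I - K) x = y is solvable iff y ⊥ ker((I - K)^*) = span{(-1, -1, 0, 1)}, i.e. iff -y_1 - y_2 + y_4 = 0. When solvable, the solutions are x = y + c·(1, 0, 0, 2), c arbitrary (ker(I - K) = span{(1, 0, 0, 2)}, dimension 1).

K has rank 1, so it is an outer product K = u v^T: every row of K is a multiple of one row vector. Reading off the entries, u = (1, 0, 0, 2) and v = (-1, -1, 0, 1) (row i of K equals u_i·v^T). A rank-one matrix u v^T satisfies K u = u (v·u) and kills the (3)-dimensional subspace v^⊥, so its characteristic polynomial is lambda^3 (lambda - v·u) with v·u = tr K = 1. Hence the eigenvalues of I - K are 1 (multiplicity 3) and 1 - (1) = 0, so det(I - K) = 0. (Direct check: I - K =
[[2, 1, 0, -1],
 [0, 1, 0, 0],
 [0, 0, 1, 0],
 [2, 2, 0, -1]]
has determinant 0.) So 1 is an eigenvalue of K and (I - K) is not invertible. The finite-dimensional Fredholm alternative says: either (I - K) is invertible, or ker(I - K) ≠ {0} and then range(I - K) = ker((I - K)^*)^⊥, with dim ker(I - K) = dim ker((I - K)^*). We are in the second case, so we need both kernels. Kernel of I - K: (I - K) u = u - u (v·u) = u - u = 0, so ker(I - K) = span{u} = span{(1, 0, 0, 2)} (it is exactly 1-dimensional because rank(I - K) = 3). Kernel of the adjoint: K is real, so (I - K)^* = I - K^T = I - v u^T, and (I - v u^T) v = v - v (u·v) = 0; hence ker((I - K)^*) = span{v} = span{(-1, -1, 0, 1)}. Therefore (I - K) x = y is solvable iff <y, v> = 0, i.e. iff -y_1 - y_2 + y_4 = 0. When this holds, K y = u (v·y) = 0, so (I - K) y = y and x = y is a particular solution; the full solution set is the line x = y + c·u = y + c·(1, 0, 0, 2), c ∈ C.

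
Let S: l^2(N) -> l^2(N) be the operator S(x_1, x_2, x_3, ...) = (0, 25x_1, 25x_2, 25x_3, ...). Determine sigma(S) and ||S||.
sigma(S) = closed disk {z in C : |z| ≤ 25}; ||S|| = 25

Note S = 25·U where U is the unit right shift (U x)_k = x_{k-1} (with x_0 := 0); so ||S|| = 25||U|| and sigma(S) = 25·sigma(U). ||S x||^2 = sum_{k≥1} |25x_k|^2 = 625||x||^2, so ||S|| = 25 and sigma(S) ⊂ {|z| ≤ 25}. For any |lambda| < 25, the equation (S - lambda I) x = 0 forces x_1 = 0, then 25x_k = lambda x_{k+1} ⇒ x = 0, so S has no eigenvalues. But (S - lambda I) is not surjective for |lambda| < 25: solving (S - lambda I) x = e_1 would require x_n proportional to (lambda/25)^(-n), which is not in l^2. So every |lambda| < 25 lies in the residual spectrum. The boundary |lambda| = 25 is in the approximate point spectrum (the spectrum is closed). Hence sigma(S) is the closed disk of radius 25.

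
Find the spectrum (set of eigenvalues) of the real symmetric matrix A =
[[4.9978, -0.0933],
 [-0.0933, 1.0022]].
sigma(A) ≈ {1, 5}

A is real symmetric, so its spectrum consists of real eigenvalues. Expanding the characteristic polynomial of the displayed matrix gives
  det(λ I - A) = p(λ) = λ^2 + (-6)λ + (5).
Solving p(λ) = 0 yields eigenvalues ≈ 1, 5. (A is shown rounded to 4 decimals, so these recover the underlying integer eigenvalues to within that precision.)
Verification: the trace of A = 6 equals the sum of eigenvalues 6, and det(A) ≈ 5.0001 matches the eigenvalue product 5.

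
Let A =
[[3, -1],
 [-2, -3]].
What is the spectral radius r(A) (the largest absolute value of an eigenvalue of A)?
r(A) = sqrt(44)/2 ≈ 3.3166

The eigenvalues of A are the roots of its characteristic polynomial. With M = A (coefficients from the trace and determinant):
  p(λ) = det(λ I - M) = λ^2 - 11.
For λ^2 - 11 the discriminant is 44. It is nonnegative but not a perfect square, so the roots are real and irrational: λ = ± sqrt(44)/2 ≈ 3.3166, -3.3166.
Thus the eigenvalues (to 4 decimals) are 3.3166 (modulus 3.3166); -3.3166 (modulus 3.3166). The spectral radius is the largest modulus: r(A) = sqrt(44)/2 ≈ 3.3166. (Cross-check: r(A) ≤ ||A||_2 ≈ 3.8541; equality holds whenever A is normal, though it can also hold for some non-normal A.)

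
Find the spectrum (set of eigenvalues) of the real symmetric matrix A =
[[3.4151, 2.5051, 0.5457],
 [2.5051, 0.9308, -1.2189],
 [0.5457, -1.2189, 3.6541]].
sigma(A) ≈ {-1, 4, 5}

A is real symmetric, so its spectrum consists of real eigenvalues. Expanding the characteristic polynomial of the displayed matrix gives
  det(λ I - A) = p(λ) = λ^3 + (-8)λ^2 + (11)λ + (20).
Solving p(λ) = 0 yields eigenvalues ≈ -1, 4, 5. (A is shown rounded to 4 decimals, so these recover the underlying integer eigenvalues to within that precision.)
Verification: the trace of A = 8 equals the sum of eigenvalues 8, and det(A) ≈ -19.9994 matches the eigenvalue product -20.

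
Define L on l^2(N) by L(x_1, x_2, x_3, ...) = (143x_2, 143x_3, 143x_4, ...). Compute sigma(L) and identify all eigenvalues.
sigma(L) = closed disk {z in C : |z| ≤ 143}; sigma_p(L) = open disk {z in C : |z| < 143}

Note L = 143·V where V is the unit left shift (V x)_k = x_{k+1}; so sigma(L) = 143·sigma(V) and ||L|| = 143||V||. ||L x||^2 = 20449sum_{k≥2} |x_k|^2 ≤ 20449||x||^2, with equality on {x : x_1 = 0}, so ||L|| = 143. For any lambda with |lambda| < 143, set r = lambda/143 (|r| < 1); the vector x = (1, r, r^2, ...) is in l^2 and satisfies L x = 143(r, r^2, ...) = lambda x, so lambda is an eigenvalue. On the boundary |lambda| = 143 the geometric series diverges, so no l^2 eigenvector exists, but these lambda lie in the approximate point spectrum. Hence sigma(L) is the closed disk of radius 143 and sigma_p(L) is the open disk.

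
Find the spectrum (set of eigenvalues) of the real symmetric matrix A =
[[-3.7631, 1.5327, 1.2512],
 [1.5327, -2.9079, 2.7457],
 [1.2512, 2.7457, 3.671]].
sigma(A) ≈ {-5, -3, 5}

A is real symmetric, so its spectrum consists of real eigenvalues. Expanding the characteristic polynomial of the displayed matrix gives
  det(λ I - A) = p(λ) = λ^3 + (3)λ^2 + (-25)λ + (-75).
Solving p(λ) = 0 yields eigenvalues ≈ -5, -3, 5. (A is shown rounded to 4 decimals, so these recover the underlying integer eigenvalues to within that precision.)
Verification: the trace of A = -3 equals the sum of eigenvalues -3, and det(A) ≈ 74.9997 matches the eigenvalue product 75.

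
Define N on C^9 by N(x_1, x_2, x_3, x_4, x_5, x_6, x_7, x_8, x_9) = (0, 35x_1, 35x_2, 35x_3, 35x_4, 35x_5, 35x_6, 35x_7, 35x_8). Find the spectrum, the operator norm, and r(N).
sigma(N) = {0}; ||N|| = 35; r(N) = 0. (N is nilpotent with N^9 = 0.)

On C^9, N is a strictly lower-triangular matrix with 35 on the subdiagonal and zeros elsewhere, so its characteristic polynomial is lambda^9 and every eigenvalue is 0: sigma(N) = {0}. For the operator norm, N e_i = 35e_{i+1} for i = 1, ..., 8 and N e_9 = 0, so the singular values of N are 35 (with multiplicity 8) and 0; hence ||N|| = 35. The spectral radius r(N) = max|lambda| = 0. Note ||N|| > r(N) — characteristic of non-normal nilpotent operators. Indeed N^9 = 0.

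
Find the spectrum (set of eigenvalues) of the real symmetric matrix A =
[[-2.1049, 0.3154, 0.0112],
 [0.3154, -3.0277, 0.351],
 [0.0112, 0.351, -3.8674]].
sigma(A) ≈ {-4, -3, -2}

A is real symmetric, so its spectrum consists of real eigenvalues. Expanding the characteristic polynomial of the displayed matrix gives
  det(λ I - A) = p(λ) = λ^3 + (9)λ^2 + (26)λ + (24).
Solving p(λ) = 0 yields eigenvalues ≈ -4, -3, -2. (A is shown rounded to 4 decimals, so these recover the underlying integer eigenvalues to within that precision.)
Verification: the trace of A = -9 equals the sum of eigenvalues -9, and det(A) ≈ -24.0001 matches the eigenvalue product -24.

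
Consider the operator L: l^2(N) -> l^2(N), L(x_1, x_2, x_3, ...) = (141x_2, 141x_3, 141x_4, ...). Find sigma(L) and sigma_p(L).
sigma(L) = closed disk {z in C : |z| ≤ 141}; sigma_p(L) = open disk {z in C : |z| < 141}

Note L = 141·V where V is the unit left shift (V x)_k = x_{k+1}; so sigma(L) = 141·sigma(V) and ||L|| = 141||V||. ||L x||^2 = 19881sum_{k≥2} |x_k|^2 ≤ 19881||x||^2, with equality on {x : x_1 = 0}, so ||L|| = 141. For any lambda with |lambda| < 141, set r = lambda/141 (|r| < 1); the vector x = (1, r, r^2, ...) is in l^2 and satisfies L x = 141(r, r^2, ...) = lambda x, so lambda is an eigenvalue. On the boundary |lambda| = 141 the geometric series diverges, so no l^2 eigenvector exists, but these lambda lie in the approximate point spectrum. Hence sigma(L) is the closed disk of radius 141 and sigma_p(L) is the open disk.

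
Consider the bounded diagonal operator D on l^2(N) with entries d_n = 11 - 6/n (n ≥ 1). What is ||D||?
||D|| = 11

For a diagonal operator on l^2 with entries d_n, ||D|| = sup_n |d_n|. Here d_1 = 5, d_2 = 8, ..., and d_n = 11 - 6/n increases monotonically toward 11. All terms lie in [5, 11), so |d_n| = d_n and the supremum is the limit 11, which is not attained by any individual d_n. Hence ||D|| = 11.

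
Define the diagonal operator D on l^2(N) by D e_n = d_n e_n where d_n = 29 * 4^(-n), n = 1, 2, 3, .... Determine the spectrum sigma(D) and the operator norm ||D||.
sigma(D) = {29 * 4^(-n) : n ≥ 1} ∪ {0}; ||D|| = 29/4

A bounded diagonal operator on l^2 with diagonal entries d_n has spectrum equal to the closure of {d_n : n ≥ 1}: every d_n is an eigenvalue (with eigenvector e_n), so {d_n} ⊂ sigma(D); the spectrum is closed, so its closure is too; and for lambda not in the closure, (D - lambda I) has bounded inverse (the diagonal entries 1/(d_n - lambda) are bounded). For our sequence d_n = 29 * 4^(-n), n = 1, 2, 3, ...:
  - {d_n} = {29 * 4^(-n) : n ≥ 1}; the only limit point is 0
  - closure = {29 * 4^(-n) : n ≥ 1} ∪ {0}
For the norm: a diagonal operator has ||D|| = sup_n |d_n|. Here d_n = 29 * 4^(-n) is positive and decreasing, so sup_n |d_n| = d_1 = 29/4. So ||D|| = 29/4.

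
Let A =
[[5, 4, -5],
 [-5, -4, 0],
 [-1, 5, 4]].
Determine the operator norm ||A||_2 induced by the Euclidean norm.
||A||_2 ≈ 9.84 (= sqrt(largest eigenvalue of A^T A))

||A||_2 = sigma_max(A) = sqrt(lambda_max(A^T A)). Form the symmetric matrix M = A^T A =
[[51, 35, -29],
 [35, 57, 0],
 [-29, 0, 41]].
Its characteristic polynomial (trace, sum of principal 2x2 minors, determinant of M give the coefficients) is
  p(λ) = det(λ I - M) = λ^3 - 149λ^2 + 5269λ - 21025.
No integer candidate from the rational root theorem (±divisors of 21025) is a root, so the roots are irrational. The cubic discriminant is Δ = 38212682800 > 0, so there are three distinct real roots. p(4) = -2269 and p(5) = 1720 have opposite signs, so a root lies in (4, 5); Newton's method refines it to λ ≈ 4.5604. p(47) = 1300 and p(48) = -817 have opposite signs, so a root lies in (47, 48); Newton's method refines it to λ ≈ 47.6148. p(96) = -3649 and p(97) = 800 have opposite signs, so a root lies in (96, 97); Newton's method refines it to λ ≈ 96.8248. Check (Vieta): the three roots sum to 149, matching tr M = 149.
So the eigenvalues of A^T A are ≈ 4.5604, 47.6148, 96.8248 (all ≥ 0, as they must be for A^T A). The largest is λ_max ≈ 96.8248, hence ||A||_2 = sqrt(λ_max) ≈ 9.84.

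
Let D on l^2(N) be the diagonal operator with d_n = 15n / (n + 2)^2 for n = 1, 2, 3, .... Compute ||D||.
||D|| = 15/8 (attained at n = 2)

For D diagonal, ||D|| = sup_n |d_n|. Treat f(x) = 15x / (x + 2)^2 for real x > 0. By the quotient rule, f'(x) = 15(2 - x)/(x + 2)^3, which is positive for x < 2 and negative for x > 2. So f has a unique maximum at x = 2, and since 2 is a positive integer, the supremum over n ≥ 1 is attained at n = 2: d_2 = 15·2/(2 + 2)^2 = 15·2/16 = 15/8. Hence ||D|| = 15/8.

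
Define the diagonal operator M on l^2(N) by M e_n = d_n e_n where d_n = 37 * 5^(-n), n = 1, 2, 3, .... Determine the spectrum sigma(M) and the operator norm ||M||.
sigma(M) = {37 * 5^(-n) : n ≥ 1} ∪ {0}; ||M|| = 37/5

A bounded diagonal operator on l^2 with diagonal entries d_n has spectrum equal to the closure of {d_n : n ≥ 1}: every d_n is an eigenvalue (with eigenvector e_n), so {d_n} ⊂ sigma(M); the spectrum is closed, so its closure is too; and for lambda not in the closure, (M - lambda I) has bounded inverse (the diagonal entries 1/(d_n - lambda) are bounded). For our sequence d_n = 37 * 5^(-n), n = 1, 2, 3, ...:
  - {d_n} = {37 * 5^(-n) : n ≥ 1}; the only limit point is 0
  - closure = {37 * 5^(-n) : n ≥ 1} ∪ {0}
For the norm: a diagonal operator has ||M|| = sup_n |d_n|. Here d_n = 37 * 5^(-n) is positive and decreasing, so sup_n |d_n| = d_1 = 37/5. So ||M|| = 37/5.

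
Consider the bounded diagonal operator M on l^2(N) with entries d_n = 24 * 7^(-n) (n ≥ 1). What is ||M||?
||M|| = 24/7 (attained at n = 1)

For M diagonal, ||M|| = sup_n |d_n|. The sequence d_n = 24 * 7^(-n) is positive and strictly decreasing (ratio 7^(-1) < 1), so the supremum is d_1 = 24/7. Hence ||M|| = 24/7.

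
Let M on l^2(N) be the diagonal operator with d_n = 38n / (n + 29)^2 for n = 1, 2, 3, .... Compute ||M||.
||M|| = 19/58 (attained at n = 29)

For M diagonal, ||M|| = sup_n |d_n|. Treat f(x) = 38x / (x + 29)^2 for real x > 0. By the quotient rule, f'(x) = 38(29 - x)/(x + 29)^3, which is positive for x < 29 and negative for x > 29. So f has a unique maximum at x = 29, and since 29 is a positive integer, the supremum over n ≥ 1 is attained at n = 29: d_29 = 38·29/(29 + 29)^2 = 38·29/3364 = 19/58. Hence ||M|| = 19/58.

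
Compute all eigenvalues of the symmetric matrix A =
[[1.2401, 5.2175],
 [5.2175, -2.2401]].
sigma(A) ≈ {-6, 5}

A is real symmetric, so its spectrum consists of real eigenvalues. Expanding the characteristic polynomial of the displayed matrix gives
  det(λ I - A) = p(λ) = λ^2 + (1)λ + (-30).
Solving p(λ) = 0 yields eigenvalues ≈ -6, 5. (A is shown rounded to 4 decimals, so these recover the underlying integer eigenvalues to within that precision.)
Verification: the trace of A = -1 equals the sum of eigenvalues -1, and det(A) ≈ -30.0003 matches the eigenvalue product -30.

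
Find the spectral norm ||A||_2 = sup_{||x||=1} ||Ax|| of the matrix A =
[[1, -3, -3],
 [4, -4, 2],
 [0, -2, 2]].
||A||_2 = sqrt(44) ≈ 6.6332 (= sqrt(largest eigenvalue of A^T A))

||A||_2 = sigma_max(A) = sqrt(lambda_max(A^T A)). Form the symmetric matrix M = A^T A =
[[17, -19, 5],
 [-19, 29, -3],
 [5, -3, 17]].
Its characteristic polynomial (trace, sum of principal 2x2 minors, determinant of M give the coefficients) is
  p(λ) = det(λ I - M) = λ^3 - 63λ^2 + 880λ - 1936.
By the rational root theorem any rational root is an integer divisor of 1936. Testing λ = 44: p(44) = 85184 - 121968 + 38720 - 1936 = 0, so λ = 44 is a root. Dividing out (λ - 44) leaves p(λ) = (λ - 44)(λ^2 - 19λ + 44). For λ^2 - 19λ + 44 the discriminant is 185. It is nonnegative but not a perfect square, so the roots are real and irrational: λ = (19 ± sqrt(185))/2 ≈ 16.3007, 2.6993.
So the eigenvalues of A^T A are ≈ 2.6993, 16.3007, 44 (all ≥ 0, as they must be for A^T A). The largest is λ_max = 44, hence ||A||_2 = sqrt(λ_max) = sqrt(44) ≈ 6.6332.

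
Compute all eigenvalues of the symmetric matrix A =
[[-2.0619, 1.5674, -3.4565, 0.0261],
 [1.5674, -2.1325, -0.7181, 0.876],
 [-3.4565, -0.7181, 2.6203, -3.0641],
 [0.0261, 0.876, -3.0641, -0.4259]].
sigma(A) ≈ {-5, -2, -1, 6}

A is real symmetric, so its spectrum consists of real eigenvalues. Expanding the characteristic polynomial of the displayed matrix gives
  det(λ I - A) = p(λ) = λ^4 + (2)λ^3 + (-31)λ^2 + (-92)λ + (-59.9985).
Solving p(λ) = 0 yields eigenvalues ≈ -5, -2, -1, 6. (A is shown rounded to 4 decimals, so these recover the underlying integer eigenvalues to within that precision.)
Verification: the trace of A = -2 equals the sum of eigenvalues -2, and det(A) ≈ -59.9985 matches the eigenvalue product -60.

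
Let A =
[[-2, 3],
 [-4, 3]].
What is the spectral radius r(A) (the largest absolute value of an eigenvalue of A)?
r(A) = sqrt(6) ≈ 2.4495

The eigenvalues of A are the roots of its characteristic polynomial. With M = A (coefficients from the trace and determinant):
  p(λ) = det(λ I - M) = λ^2 - λ + 6.
For λ^2 - λ + 6 the discriminant is -23. It is negative, so the roots are the complex-conjugate pair λ = 1/2 ± (sqrt(23)/2) i ≈ 0.5 ± 2.3979i. For a conjugate pair the product of the roots equals the constant term, so |λ|^2 = 6 and |λ| = sqrt(6) ≈ 2.4495.
Thus the eigenvalues (to 4 decimals) are 0.5 ± 2.3979i (modulus 2.4495). The spectral radius is the largest modulus: r(A) = sqrt(6) ≈ 2.4495. (Cross-check: r(A) ≤ ||A||_2 ≈ 6.085; equality holds whenever A is normal, though it can also hold for some non-normal A.)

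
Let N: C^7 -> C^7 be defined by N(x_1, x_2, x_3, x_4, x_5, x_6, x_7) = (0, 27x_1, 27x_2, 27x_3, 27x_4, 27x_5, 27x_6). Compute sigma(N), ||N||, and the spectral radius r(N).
sigma(N) = {0}; ||N|| = 27; r(N) = 0. (N is nilpotent with N^7 = 0.)

On C^7, N is a strictly lower-triangular matrix with 27 on the subdiagonal and zeros elsewhere, so its characteristic polynomial is lambda^7 and every eigenvalue is 0: sigma(N) = {0}. For the operator norm, N e_i = 27e_{i+1} for i = 1, ..., 6 and N e_7 = 0, so the singular values of N are 27 (with multiplicity 6) and 0; hence ||N|| = 27. The spectral radius r(N) = max|lambda| = 0. Note ||N|| > r(N) — characteristic of non-normal nilpotent operators. Indeed N^7 = 0.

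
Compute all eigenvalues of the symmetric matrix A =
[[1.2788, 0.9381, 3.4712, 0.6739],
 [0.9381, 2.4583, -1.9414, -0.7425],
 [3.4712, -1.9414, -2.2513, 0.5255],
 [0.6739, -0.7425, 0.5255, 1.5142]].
sigma(A) ≈ {-5, 1, 3, 4}

A is real symmetric, so its spectrum consists of real eigenvalues. Expanding the characteristic polynomial of the displayed matrix gives
  det(λ I - A) = p(λ) = λ^4 + (-3)λ^3 + (-21)λ^2 + (83)λ + (-60).
Solving p(λ) = 0 yields eigenvalues ≈ -5, 1, 3, 4. (A is shown rounded to 4 decimals, so these recover the underlying integer eigenvalues to within that precision.)
Verification: the trace of A = 3 equals the sum of eigenvalues 3, and det(A) ≈ -59.9996 matches the eigenvalue product -60.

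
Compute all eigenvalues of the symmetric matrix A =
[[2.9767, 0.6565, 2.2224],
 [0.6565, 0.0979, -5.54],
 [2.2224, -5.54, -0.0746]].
sigma(A) ≈ {-6, 3, 6}

A is real symmetric, so its spectrum consists of real eigenvalues. Expanding the characteristic polynomial of the displayed matrix gives
  det(λ I - A) = p(λ) = λ^3 + (-3)λ^2 + (-36)λ + (107.9986).
Solving p(λ) = 0 yields eigenvalues ≈ -6, 3, 6. (A is shown rounded to 4 decimals, so these recover the underlying integer eigenvalues to within that precision.)
Verification: the trace of A = 3 equals the sum of eigenvalues 3, and det(A) ≈ -107.9986 matches the eigenvalue product -108.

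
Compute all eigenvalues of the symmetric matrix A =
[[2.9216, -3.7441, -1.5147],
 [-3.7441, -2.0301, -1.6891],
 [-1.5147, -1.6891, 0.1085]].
sigma(A) ≈ {-5, 1, 5}

A is real symmetric, so its spectrum consists of real eigenvalues. Expanding the characteristic polynomial of the displayed matrix gives
  det(λ I - A) = p(λ) = λ^3 + (-1)λ^2 + (-25)λ + (25).
Solving p(λ) = 0 yields eigenvalues ≈ -5, 1, 5. (A is shown rounded to 4 decimals, so these recover the underlying integer eigenvalues to within that precision.)
Verification: the trace of A = 1 equals the sum of eigenvalues 1, and det(A) ≈ -25.0007 matches the eigenvalue product -25.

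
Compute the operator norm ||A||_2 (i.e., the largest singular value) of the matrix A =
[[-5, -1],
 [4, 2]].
||A||_2 = sqrt((46 + sqrt(1972))/2) ≈ 6.7234 (= sqrt(largest eigenvalue of A^T A))

||A||_2 = sigma_max(A) = sqrt(lambda_max(A^T A)). Form the symmetric matrix M = A^T A =
[[41, 13],
 [13, 5]].
Its characteristic polynomial (trace, determinant of M give the coefficients) is
  p(λ) = det(λ I - M) = λ^2 - 46λ + 36.
For λ^2 - 46λ + 36 the discriminant is 1972. It is nonnegative but not a perfect square, so the roots are real and irrational: λ = (46 ± sqrt(1972))/2 ≈ 45.2036, 0.7964.
So the eigenvalues of A^T A are ≈ 0.7964, 45.2036 (all ≥ 0, as they must be for A^T A). The largest is λ_max = (46 + sqrt(1972))/2 ≈ 45.2036, hence ||A||_2 = sqrt(λ_max) = sqrt((46 + sqrt(1972))/2) ≈ 6.7234.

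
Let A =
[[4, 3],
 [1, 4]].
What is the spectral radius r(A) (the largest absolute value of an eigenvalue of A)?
r(A) = (8 + sqrt(12))/2 ≈ 5.7321

The eigenvalues of A are the roots of its characteristic polynomial. With M = A (coefficients from the trace and determinant):
  p(λ) = det(λ I - M) = λ^2 - 8λ + 13.
For λ^2 - 8λ + 13 the discriminant is 12. It is nonnegative but not a perfect square, so the roots are real and irrational: λ = (8 ± sqrt(12))/2 ≈ 5.7321, 2.2679.
Thus the eigenvalues (to 4 decimals) are 5.7321 (modulus 5.7321); 2.2679 (modulus 2.2679). The spectral radius is the largest modulus: r(A) = (8 + sqrt(12))/2 ≈ 5.7321. (Cross-check: r(A) ≤ ||A||_2 ≈ 6.1231; equality holds whenever A is normal, though it can also hold for some non-normal A.)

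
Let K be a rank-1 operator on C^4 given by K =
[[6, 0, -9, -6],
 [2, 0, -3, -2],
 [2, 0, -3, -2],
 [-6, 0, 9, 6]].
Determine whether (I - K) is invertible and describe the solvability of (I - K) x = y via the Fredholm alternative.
(I - K) is invertible (det(I - K) = -8 ≠ 0), so for every y in C^4 the equation (I - K) x = y has a unique solution.

K has rank 1, so it is an outer product K = u v^T: every row of K is a multiple of one row vector. Reading off the entries, u = (-3, -1, -1, 3) and v = (-2, 0, 3, 2) (row i of K equals u_i·v^T). A rank-one matrix u v^T satisfies K u = u (v·u) and kills the (3)-dimensional subspace v^⊥, so its characteristic polynomial is lambda^3 (lambda - v·u) with v·u = tr K = 9. Hence the eigenvalues of I - K are 1 (multiplicity 3) and 1 - (9) = -8, so det(I - K) = -8. (Direct check: I - K =
[[-5, 0, 9, 6],
 [-2, 1, 3, 2],
 [-2, 0, 4, 2],
 [6, 0, -9, -5]]
has determinant -8.) The finite-dimensional Fredholm alternative says: either (I - K) is invertible, or ker(I - K) ≠ {0} and then range(I - K) = ker((I - K)^*)^⊥, with dim ker(I - K) = dim ker((I - K)^*). Since det(I - K) ≠ 0, 1 is not an eigenvalue of K and ker(I - K) = {0}, so we are in the first case: for every y there is a unique x = (I - K)^(-1) y. Explicitly, by the Sherman–Morrison formula, (I - u v^T)^(-1) = I + u v^T/(1 - v·u), i.e. (I - K)^(-1) = I + K/(-8).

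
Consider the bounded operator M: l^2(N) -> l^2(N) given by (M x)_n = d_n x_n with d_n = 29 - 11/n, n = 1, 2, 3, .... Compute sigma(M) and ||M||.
sigma(M) = {29 - 11/n : n ≥ 1} ∪ {29}; ||M|| = 29

A bounded diagonal operator on l^2 with diagonal entries d_n has spectrum equal to the closure of {d_n : n ≥ 1}: every d_n is an eigenvalue (with eigenvector e_n), so {d_n} ⊂ sigma(M); the spectrum is closed, so its closure is too; and for lambda not in the closure, (M - lambda I) has bounded inverse (the diagonal entries 1/(d_n - lambda) are bounded). For our sequence d_n = 29 - 11/n, n = 1, 2, 3, ...:
  - {d_n} = {29 - 11/n : n ≥ 1}; the only limit point is 29
  - closure = {29 - 11/n : n ≥ 1} ∪ {29}
For the norm: a diagonal operator has ||M|| = sup_n |d_n|. Here d_n = 29 - 11/n increases monotonically from d_1 = 18 toward 29, with all terms in [18, 29); so sup_n |d_n| = 29 (the supremum is the limit, not attained). So ||M|| = 29.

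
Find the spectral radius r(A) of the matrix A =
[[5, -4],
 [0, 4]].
r(A) = 5

The eigenvalues of A are the roots of its characteristic polynomial. With M = A (coefficients from the trace and determinant):
  p(λ) = det(λ I - M) = λ^2 - 9λ + 20.
For λ^2 - 9λ + 20 the discriminant is 1. It is a perfect square (1^2), so the roots are rational: λ = (9 ± 1)/2 = 5, 4.
Thus the eigenvalues (to 4 decimals) are 5 (modulus 5); 4 (modulus 4). The spectral radius is the largest modulus: r(A) = 5. (Cross-check: r(A) ≤ ||A||_2 ≈ 6.986; equality holds whenever A is normal, though it can also hold for some non-normal A.)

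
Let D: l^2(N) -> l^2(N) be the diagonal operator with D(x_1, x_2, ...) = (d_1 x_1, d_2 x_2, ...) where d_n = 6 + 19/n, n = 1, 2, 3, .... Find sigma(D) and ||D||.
sigma(D) = {6 + 19/n : n ≥ 1} ∪ {6}; ||D|| = 25

A bounded diagonal operator on l^2 with diagonal entries d_n has spectrum equal to the closure of {d_n : n ≥ 1}: every d_n is an eigenvalue (with eigenvector e_n), so {d_n} ⊂ sigma(D); the spectrum is closed, so its closure is too; and for lambda not in the closure, (D - lambda I) has bounded inverse (the diagonal entries 1/(d_n - lambda) are bounded). For our sequence d_n = 6 + 19/n, n = 1, 2, 3, ...:
  - {d_n} = {6 + 19/n : n ≥ 1}; the only limit point is 6
  - closure = {6 + 19/n : n ≥ 1} ∪ {6}
For the norm: a diagonal operator has ||D|| = sup_n |d_n|. Here d_n = 6 + 19/n is positive and decreasing, so sup_n |d_n| = d_1 = 6 + 19 = 25. So ||D|| = 25.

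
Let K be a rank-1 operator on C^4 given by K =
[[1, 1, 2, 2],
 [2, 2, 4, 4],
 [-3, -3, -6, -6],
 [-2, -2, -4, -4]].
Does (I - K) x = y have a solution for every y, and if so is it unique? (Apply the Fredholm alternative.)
(I - K) is invertible (det(I - K) = 8 ≠ 0), so for every y in C^4 the equation (I - K) x = y has a unique solution.

K has rank 1, so it is an outer product K = u v^T: every row of K is a multiple of one row vector. Reading off the entries, u = (1, 2, -3, -2) and v = (1, 1, 2, 2) (row i of K equals u_i·v^T). A rank-one matrix u v^T satisfies K u = u (v·u) and kills the (3)-dimensional subspace v^⊥, so its characteristic polynomial is lambda^3 (lambda - v·u) with v·u = tr K = -7. Hence the eigenvalues of I - K are 1 (multiplicity 3) and 1 - (-7) = 8, so det(I - K) = 8. (Direct check: I - K =
[[0, -1, -2, -2],
 [-2, -1, -4, -4],
 [3, 3, 7, 6],
 [2, 2, 4, 5]]
has determinant 8.) The finite-dimensional Fredholm alternative says: either (I - K) is invertible, or ker(I - K) ≠ {0} and then range(I - K) = ker((I - K)^*)^⊥, with dim ker(I - K) = dim ker((I - K)^*). Since det(I - K) ≠ 0, 1 is not an eigenvalue of K and ker(I - K) = {0}, so we are in the first case: for every y there is a unique x = (I - K)^(-1) y. Explicitly, by the Sherman–Morrison formula, (I - u v^T)^(-1) = I + u v^T/(1 - v·u), i.e. (I - K)^(-1) = I + K/(8).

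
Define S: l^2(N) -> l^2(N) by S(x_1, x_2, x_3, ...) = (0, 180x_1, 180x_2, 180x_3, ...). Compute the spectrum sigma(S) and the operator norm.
sigma(S) = closed disk {z in C : |z| ≤ 180}; ||S|| = 180

Note S = 180·U where U is the unit right shift (U x)_k = x_{k-1} (with x_0 := 0); so ||S|| = 180||U|| and sigma(S) = 180·sigma(U). ||S x||^2 = sum_{k≥1} |180x_k|^2 = 32400||x||^2, so ||S|| = 180 and sigma(S) ⊂ {|z| ≤ 180}. For any |lambda| < 180, the equation (S - lambda I) x = 0 forces x_1 = 0, then 180x_k = lambda x_{k+1} ⇒ x = 0, so S has no eigenvalues. But (S - lambda I) is not surjective for |lambda| < 180: solving (S - lambda I) x = e_1 would require x_n proportional to (lambda/180)^(-n), which is not in l^2. So every |lambda| < 180 lies in the residual spectrum. The boundary |lambda| = 180 is in the approximate point spectrum (the spectrum is closed). Hence sigma(S) is the closed disk of radius 180.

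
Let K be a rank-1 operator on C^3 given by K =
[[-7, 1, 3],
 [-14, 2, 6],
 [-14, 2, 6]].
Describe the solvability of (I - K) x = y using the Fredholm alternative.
(I - K) is singular (det(I - K) = 0, i.e. 1 ∈ sigma(K)). (I - K) x = y is solvable iff y ⊥ ker((I - K)^*) = span{(-7, 1, 3)}, i.e. iff -7y_1 + y_2 + 3y_3 = 0. When solvable, the solutions are x = y + c·(1, 2, 2), c arbitrary (ker(I - K) = span{(1, 2, 2)}, dimension 1).

K has rank 1, so it is an outer product K = u v^T: every row of K is a multiple of one row vector. Reading off the entries, u = (1, 2, 2) and v = (-7, 1, 3) (row i of K equals u_i·v^T). A rank-one matrix u v^T satisfies K u = u (v·u) and kills the (2)-dimensional subspace v^⊥, so its characteristic polynomial is lambda^2 (lambda - v·u) with v·u = tr K = 1. Hence the eigenvalues of I - K are 1 (multiplicity 2) and 1 - (1) = 0, so det(I - K) = 0. (Direct check: I - K =
[[8, -1, -3],
 [14, -1, -6],
 [14, -2, -5]]
has determinant 0.) So 1 is an eigenvalue of K and (I - K) is not invertible. The finite-dimensional Fredholm alternative says: either (I - K) is invertible, or ker(I - K) ≠ {0} and then range(I - K) = ker((I - K)^*)^⊥, with dim ker(I - K) = dim ker((I - K)^*). We are in the second case, so we need both kernels. Kernel of I - K: (I - K) u = u - u (v·u) = u - u = 0, so ker(I - K) = span{u} = span{(1, 2, 2)} (it is exactly 1-dimensional because rank(I - K) = 2). Kernel of the adjoint: K is real, so (I - K)^* = I - K^T = I - v u^T, and (I - v u^T) v = v - v (u·v) = 0; hence ker((I - K)^*) = span{v} = span{(-7, 1, 3)}. Therefore (I - K) x = y is solvable iff <y, v> = 0, i.e. iff -7y_1 + y_2 + 3y_3 = 0. When this holds, K y = u (v·y) = 0, so (I - K) y = y and x = y is a particular solution; the full solution set is the line x = y + c·u = y + c·(1, 2, 2), c ∈ C.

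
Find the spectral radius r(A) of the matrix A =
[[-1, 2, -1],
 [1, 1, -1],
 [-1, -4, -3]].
r(A) ≈ 3.8649

The eigenvalues of A are the roots of its characteristic polynomial. With M = A (coefficients from the trace, the sum of principal 2x2 minors, and det A):
  p(λ) = det(λ I - M) = λ^3 + 3λ^2 - 8λ - 18.
No integer candidate from the rational root theorem (±divisors of 18) is a root, so the roots are irrational. The cubic discriminant is Δ = 3596 > 0, so there are three distinct real roots. p(-4) = -2 and p(-3) = 6 have opposite signs, so a root lies in (-4, -3); Newton's method refines it to λ ≈ -3.8649. p(-2) = 2 and p(-1) = -8 have opposite signs, so a root lies in (-2, -1); Newton's method refines it to λ ≈ -1.7685. p(2) = -14 and p(3) = 12 have opposite signs, so a root lies in (2, 3); Newton's method refines it to λ ≈ 2.6334. Check (Vieta): the three roots sum to -3, matching tr M = -3.
Thus the eigenvalues (to 4 decimals) are -3.8649 (modulus 3.8649); -1.7685 (modulus 1.7685); 2.6334 (modulus 2.6334). The spectral radius is the largest modulus: r(A) ≈ 3.8649. (Cross-check: r(A) ≤ ||A||_2 ≈ 5.1962; equality holds whenever A is normal, though it can also hold for some non-normal A.)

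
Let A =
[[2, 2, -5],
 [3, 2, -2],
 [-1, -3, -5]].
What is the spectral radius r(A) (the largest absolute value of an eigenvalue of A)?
r(A) ≈ 5.7956

The eigenvalues of A are the roots of its characteristic polynomial. With M = A (coefficients from the trace, the sum of principal 2x2 minors, and det A):
  p(λ) = det(λ I - M) = λ^3 + λ^2 - 33λ - 37.
No integer candidate from the rational root theorem (±divisors of 37) is a root, so the roots are irrational. The cubic discriminant is Δ = 130000 > 0, so there are three distinct real roots. p(-6) = -19 and p(-5) = 28 have opposite signs, so a root lies in (-6, -5); Newton's method refines it to λ ≈ -5.6695. p(-2) = 25 and p(-1) = -4 have opposite signs, so a root lies in (-2, -1); Newton's method refines it to λ ≈ -1.1261. p(5) = -52 and p(6) = 17 have opposite signs, so a root lies in (5, 6); Newton's method refines it to λ ≈ 5.7956. Check (Vieta): the three roots sum to -1, matching tr M = -1.
Thus the eigenvalues (to 4 decimals) are -5.6695 (modulus 5.6695); -1.1261 (modulus 1.1261); 5.7956 (modulus 5.7956). The spectral radius is the largest modulus: r(A) ≈ 5.7956. (Cross-check: r(A) ≤ ||A||_2 ≈ 7.5476; equality holds whenever A is normal, though it can also hold for some non-normal A.)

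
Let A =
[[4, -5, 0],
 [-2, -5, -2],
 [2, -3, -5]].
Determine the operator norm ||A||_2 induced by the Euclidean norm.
||A||_2 ≈ 8.8545 (= sqrt(largest eigenvalue of A^T A))

||A||_2 = sigma_max(A) = sqrt(lambda_max(A^T A)). Form the symmetric matrix M = A^T A =
[[24, -16, -6],
 [-16, 59, 25],
 [-6, 25, 29]].
Its characteristic polynomial (trace, sum of principal 2x2 minors, determinant of M give the coefficients) is
  p(λ) = det(λ I - M) = λ^3 - 112λ^2 + 2906λ - 21316.
No integer candidate from the rational root theorem (±divisors of 21316) is a root, so the roots are irrational. The cubic discriminant is Δ = 591128752 > 0, so there are three distinct real roots. p(13) = -269 and p(14) = 160 have opposite signs, so a root lies in (13, 14); Newton's method refines it to λ ≈ 13.5867. p(20) = 4 and p(21) = -421 have opposite signs, so a root lies in (20, 21); Newton's method refines it to λ ≈ 20.0107. p(78) = -1504 and p(79) = 2305 have opposite signs, so a root lies in (78, 79); Newton's method refines it to λ ≈ 78.4026. Check (Vieta): the three roots sum to 112, matching tr M = 112.
So the eigenvalues of A^T A are ≈ 13.5867, 20.0107, 78.4026 (all ≥ 0, as they must be for A^T A). The largest is λ_max ≈ 78.4026, hence ||A||_2 = sqrt(λ_max) ≈ 8.8545.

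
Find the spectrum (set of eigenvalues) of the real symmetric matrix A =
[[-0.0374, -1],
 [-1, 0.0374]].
sigma(A) ≈ {-1, 1}

A is real symmetric, so its spectrum consists of real eigenvalues. Expanding the characteristic polynomial of the displayed matrix gives
  det(λ I - A) = p(λ) = λ^2 + (0)λ + (-1).
Solving p(λ) = 0 yields eigenvalues ≈ -1, 1. (A is shown rounded to 4 decimals, so these recover the underlying integer eigenvalues to within that precision.)
Verification: the trace of A = 0 equals the sum of eigenvalues 0, and det(A) ≈ -1.0000 matches the eigenvalue product -1.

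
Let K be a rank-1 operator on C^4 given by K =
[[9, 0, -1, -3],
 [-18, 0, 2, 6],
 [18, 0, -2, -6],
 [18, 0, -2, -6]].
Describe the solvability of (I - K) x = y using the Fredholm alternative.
(I - K) is singular (det(I - K) = 0, i.e. 1 ∈ sigma(K)). (I - K) x = y is solvable iff y ⊥ ker((I - K)^*) = span{(9, 0, -1, -3)}, i.e. iff 9y_1 - y_3 - 3y_4 = 0. When solvable, the solutions are x = y + c·(1, -2, 2, 2), c arbitrary (ker(I - K) = span{(1, -2, 2, 2)}, dimension 1).

K has rank 1, so it is an outer product K = u v^T: every row of K is a multiple of one row vector. Reading off the entries, u = (1, -2, 2, 2) and v = (9, 0, -1, -3) (row i of K equals u_i·v^T). A rank-one matrix u v^T satisfies K u = u (v·u) and kills the (3)-dimensional subspace v^⊥, so its characteristic polynomial is lambda^3 (lambda - v·u) with v·u = tr K = 1. Hence the eigenvalues of I - K are 1 (multiplicity 3) and 1 - (1) = 0, so det(I - K) = 0. (Direct check: I - K =
[[-8, 0, 1, 3],
 [18, 1, -2, -6],
 [-18, 0, 3, 6],
 [-18, 0, 2, 7]]
has determinant 0.) So 1 is an eigenvalue of K and (I - K) is not invertible. The finite-dimensional Fredholm alternative says: either (I - K) is invertible, or ker(I - K) ≠ {0} and then range(I - K) = ker((I - K)^*)^⊥, with dim ker(I - K) = dim ker((I - K)^*). We are in the second case, so we need both kernels. Kernel of I - K: (I - K) u = u - u (v·u) = u - u = 0, so ker(I - K) = span{u} = span{(1, -2, 2, 2)} (it is exactly 1-dimensional because rank(I - K) = 3). Kernel of the adjoint: K is real, so (I - K)^* = I - K^T = I - v u^T, and (I - v u^T) v = v - v (u·v) = 0; hence ker((I - K)^*) = span{v} = span{(9, 0, -1, -3)}. Therefore (I - K) x = y is solvable iff <y, v> = 0, i.e. iff 9y_1 - y_3 - 3y_4 = 0. When this holds, K y = u (v·y) = 0, so (I - K) y = y and x = y is a particular solution; the full solution set is the line x = y + c·u = y + c·(1, -2, 2, 2), c ∈ C.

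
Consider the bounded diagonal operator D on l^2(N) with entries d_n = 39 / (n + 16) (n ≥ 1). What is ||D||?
||D|| = 39/17 (attained at n = 1)

For D diagonal, ||D|| = sup_n |d_n| = sup_n 39/(n + 16). This is positive and strictly decreasing in n, so the supremum is attained at n = 1: d_1 = 39/(1 + 16) = 39/17. Hence ||D|| = 39/17.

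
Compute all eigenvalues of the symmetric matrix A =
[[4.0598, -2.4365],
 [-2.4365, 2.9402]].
sigma(A) ≈ {1, 6}

A is real symmetric, so its spectrum consists of real eigenvalues. Expanding the characteristic polynomial of the displayed matrix gives
  det(λ I - A) = p(λ) = λ^2 + (-7)λ + (6).
Solving p(λ) = 0 yields eigenvalues ≈ 1, 6. (A is shown rounded to 4 decimals, so these recover the underlying integer eigenvalues to within that precision.)
Verification: the trace of A = 7 equals the sum of eigenvalues 7, and det(A) ≈ 6.0001 matches the eigenvalue product 6.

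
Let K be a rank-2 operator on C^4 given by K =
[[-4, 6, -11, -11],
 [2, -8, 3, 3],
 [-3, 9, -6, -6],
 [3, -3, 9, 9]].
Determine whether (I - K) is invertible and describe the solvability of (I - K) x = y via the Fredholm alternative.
(I - K) is invertible (det(I - K) = -24 ≠ 0), so for every y in C^4 the equation (I - K) x = y has a unique solution.

K has rank 2 and factors as K = U V^T = u1 v1^T + u2 v2^T with u1 = (3, 1, 0, -3), v1 = (-1, 1, -3, -3), u2 = (-1, 3, -3, 0), v2 = (1, -3, 2, 2) (multiplying out reproduces the displayed K). The nonzero eigenvalues of U V^T coincide with those of the 2 x 2 matrix G = V^T U = [[v1·u1, v1·u2], [v2·u1, v2·u2]] = [[7, 13], [-6, -16]], and by the Sylvester determinant identity det(I_4 - U V^T) = det(I_2 - V^T U) = det([[-6, -13], [6, 17]]) = (-6)(17) - (-13)(6) = -24. (Direct check: I - K =
[[5, -6, 11, 11],
 [-2, 9, -3, -3],
 [3, -9, 7, 6],
 [-3, 3, -9, -8]]
has determinant -24.) The finite-dimensional Fredholm alternative says: either (I - K) is invertible, or ker(I - K) ≠ {0} and then range(I - K) = ker((I - K)^*)^⊥, with dim ker(I - K) = dim ker((I - K)^*). Since det(I - K) ≠ 0, 1 is not an eigenvalue of K and ker(I - K) = {0}, so we are in the first case: for every y there is a unique x = (I - K)^(-1) y. (Explicitly, by the Woodbury identity, (I - U V^T)^(-1) = I + U (I_2 - G)^(-1) V^T.)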